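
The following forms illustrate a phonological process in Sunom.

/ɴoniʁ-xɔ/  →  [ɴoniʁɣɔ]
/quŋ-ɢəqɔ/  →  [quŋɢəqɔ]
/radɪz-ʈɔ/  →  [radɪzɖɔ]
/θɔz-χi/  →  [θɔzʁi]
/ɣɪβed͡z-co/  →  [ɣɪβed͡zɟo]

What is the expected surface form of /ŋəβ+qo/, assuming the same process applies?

[ŋəβɢo]

The data show progressive voicing assimilation: /x/ → [ɣ] after /ʁ/; /ʈ/ → [ɖ] after /z/; /χ/ → [ʁ] after /z/; /c/ → [ɟ] after /d͡z/. In each pair only voicing changes, matching the preceding consonant, while place and manner stay constant.
Nothing changes in [quŋɢəqɔ]: there the adjacent consonants already agree in voicing (/ɢ/ and /ŋ/ are both voiced), so this form is consistent with the same rule.
/q/ is a voiceless uvular stop. The preceding trigger /β/ is voiced, so /q/ must become voiced as well.
The voiced uvular stop is [ɢ], so /q/ → [ɢ].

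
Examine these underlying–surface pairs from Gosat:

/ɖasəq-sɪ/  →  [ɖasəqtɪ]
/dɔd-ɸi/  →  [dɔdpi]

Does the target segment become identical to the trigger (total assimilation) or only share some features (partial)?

partial assimilation

Underlying /s/ is realised as [t] next to /q/; /q/ itself does not change.
/s/ is a fricative while /q/ is a stop; the output [t] is a stop, matching the trigger — so the feature that spreads is manner.
Place and voice are unchanged, so the assimilation is partial, not total.
The other alternating form patterns the same way: /ɸ/ → [p] after /d/ (fricative → stop, matching a stop) — only manner changes, and always toward the preceding segment.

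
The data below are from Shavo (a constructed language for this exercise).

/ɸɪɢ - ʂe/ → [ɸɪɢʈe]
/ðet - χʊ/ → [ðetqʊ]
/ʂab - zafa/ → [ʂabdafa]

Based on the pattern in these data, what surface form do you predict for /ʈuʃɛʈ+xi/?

The data show progressive manner assimilation: /ʂ/ → [ʈ] after /ɢ/; /χ/ → [q] after /t/; /z/ → [d] after /b/. In each pair only manner changes, matching the preceding consonant, while place and voice stay constant.
/x/ is a voiceless velar fricative. The preceding trigger /ʈ/ is a stop, so /x/ must become a stop as well.
The voiceless velar stop is [k], so /x/ → [k].

[ʈuʃɛʈki]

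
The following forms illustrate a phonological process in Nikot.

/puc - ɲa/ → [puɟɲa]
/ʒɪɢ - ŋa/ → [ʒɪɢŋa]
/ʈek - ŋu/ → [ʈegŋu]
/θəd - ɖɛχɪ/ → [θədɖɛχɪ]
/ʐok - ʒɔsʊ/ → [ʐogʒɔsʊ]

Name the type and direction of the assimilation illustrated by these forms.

Underlying /c/ is realised as [ɟ] next to /ɲ/; /ɲ/ itself does not change.
/c/ is voiceless while /ɲ/ is voiced; the output [ɟ] is voiced, matching the trigger — so the feature that spreads is voicing.
Place and manner are unchanged, so the assimilation is partial, not total.
Checking the remaining alternations: /k/ → [g] before /ŋ/ (voiceless → voiced, matching voiced); /k/ → [g] before /ʒ/ (voiceless → voiced, matching voiced) — only voicing changes, and always toward the following segment.
Nothing changes in [ʒɪɢŋa], [θədɖɛχɪ]: there the adjacent consonants already agree in voicing (/ɢ/ and /ŋ/ are both voiced; /d/ and /ɖ/ are both voiced), so these forms are consistent with the same rule.
Since the segment that changes precedes the conditioning segment, the assimilation is regressive.

regressive voicing assimilation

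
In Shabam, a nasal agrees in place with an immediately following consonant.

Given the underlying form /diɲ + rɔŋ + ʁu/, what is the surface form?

The rule targets /ɲ/ (voiced palatal nasal), which sits before the trigger /r/ (alveolar).
The voiced alveolar nasal is [n], so /ɲ/ → [n].
At the second juncture, /ŋ/ likewise becomes [ɴ] adjacent to /ʁ/.

[dinrɔɴʁu]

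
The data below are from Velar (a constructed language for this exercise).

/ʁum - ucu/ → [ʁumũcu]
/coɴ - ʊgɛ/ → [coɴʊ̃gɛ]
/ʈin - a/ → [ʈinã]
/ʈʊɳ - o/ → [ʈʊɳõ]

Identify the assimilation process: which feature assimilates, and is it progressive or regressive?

The vowel /u/ surfaces as nasalised [ũ] next to the preceding nasal /m/ — it has acquired the [+nasal] feature of its neighbour.
The other forms show the same pattern: /ʊ/ → [ʊ̃] after /ɴ/; /a/ → [ã] after /n/; /o/ → [õ] after /ɳ/ — each time a vowel is nasalised next to a preceding nasal.
Because the conditioning nasal is to the left of the vowel that changes, the process is progressive (perseverative).

progressive nasality assimilation (vowel nasalisation)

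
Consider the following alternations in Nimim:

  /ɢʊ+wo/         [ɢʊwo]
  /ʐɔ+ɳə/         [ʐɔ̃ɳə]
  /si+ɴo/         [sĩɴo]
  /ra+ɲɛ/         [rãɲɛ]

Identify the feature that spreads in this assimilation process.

The vowel /ɔ/ surfaces as nasalised [ɔ̃] next to the following nasal /ɳ/ — it has acquired the [+nasal] feature of its neighbour.
The other forms show the same pattern: /i/ → [ĩ] before /ɴ/; /a/ → [ã] before /ɲ/ — each time a vowel is nasalised next to a following nasal.
No change occurs in [ɢʊwo] because the vowel at the boundary is adjacent to an oral consonant, not a nasal (/ʊ/ next to /w/).

nasality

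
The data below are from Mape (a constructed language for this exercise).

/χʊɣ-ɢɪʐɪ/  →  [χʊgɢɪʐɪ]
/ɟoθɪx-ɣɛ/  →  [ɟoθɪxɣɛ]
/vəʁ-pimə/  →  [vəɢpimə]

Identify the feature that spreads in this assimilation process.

manner

Comparing underlying and surface forms, /ɣ/ → [g] is the alternation; the neighbouring /ɢ/ is constant.
/ɣ/ is a fricative while /ɢ/ is a stop; the output [g] is a stop, matching the trigger — so the feature that spreads is manner.
The same holds elsewhere in the data: /ʁ/ → [ɢ] before /p/ (fricative → stop, matching a stop) — only manner changes, and always toward the following segment.
No alternation appears in [ɟoθɪxɣɛ]: there the adjacent consonants already agree in manner (/x/ and /ɣ/ are both fricatives), so this form is consistent with the same rule.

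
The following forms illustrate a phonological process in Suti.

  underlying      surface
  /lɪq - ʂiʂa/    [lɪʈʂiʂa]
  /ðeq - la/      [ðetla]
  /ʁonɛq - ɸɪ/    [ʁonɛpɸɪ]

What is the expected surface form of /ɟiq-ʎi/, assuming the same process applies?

The data show regressive place assimilation: /q/ → [ʈ] before /ʂ/; /q/ → [t] before /l/; /q/ → [p] before /ɸ/. In each pair only place changes, matching the following consonant, while manner and voice stay constant.
/q/ is a voiceless uvular stop. The following trigger /ʎ/ is palatal, so /q/ must become palatal as well.
A voiceless palatal stop is [c], so the surface segment is [c].

[ɟicʎi]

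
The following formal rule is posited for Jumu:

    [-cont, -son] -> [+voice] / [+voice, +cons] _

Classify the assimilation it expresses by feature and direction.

The target ([-cont, -son], stops) acquires [+voice] next to a voiced consonant ([+voice, +cons]) — it takes on the voicing of its neighbour, so the feature that spreads is voicing.
The conditioning segment sits to the left of the focus bar, meaning the trigger precedes the segment that changes — progressive assimilation.

progressive voicing assimilation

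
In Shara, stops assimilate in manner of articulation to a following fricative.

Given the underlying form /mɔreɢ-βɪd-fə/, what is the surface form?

[mɔreʁβɪzfə]

The rule targets /ɢ/ (voiced uvular stop), which sits before the trigger /β/ (fricative).
Changing only its manner to fricative gives [ʁ] — the voiced uvular fricative.
At the second juncture, /d/ likewise becomes [z] adjacent to /f/.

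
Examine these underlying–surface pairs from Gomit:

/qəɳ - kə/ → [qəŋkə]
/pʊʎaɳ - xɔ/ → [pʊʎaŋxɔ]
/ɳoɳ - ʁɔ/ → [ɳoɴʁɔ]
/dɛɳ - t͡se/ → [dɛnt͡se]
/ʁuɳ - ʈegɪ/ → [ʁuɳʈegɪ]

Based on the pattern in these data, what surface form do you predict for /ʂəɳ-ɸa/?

[ʂəmɸa]

The data show regressive place assimilation: /ɳ/ → [ŋ] before /k/; /ɳ/ → [ŋ] before /x/; /ɳ/ → [ɴ] before /ʁ/; /ɳ/ → [n] before /t͡s/. In each pair only place changes, matching the following consonant, while manner and voice stay constant.
No alternation appears in [ʁuɳʈegɪ]: there the adjacent consonants already agree in place (/ɳ/ and /ʈ/ are both retroflex), so this form is consistent with the same rule.
The rule targets /ɳ/ (voiced retroflex nasal), which sits before the trigger /ɸ/ (bilabial).
Changing only its place to bilabial gives [m] — the voiced bilabial nasal.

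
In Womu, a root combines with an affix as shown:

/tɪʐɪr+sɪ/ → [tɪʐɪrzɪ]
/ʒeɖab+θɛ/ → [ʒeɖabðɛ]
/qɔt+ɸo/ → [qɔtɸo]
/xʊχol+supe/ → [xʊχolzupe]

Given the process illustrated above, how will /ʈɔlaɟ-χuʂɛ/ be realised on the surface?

[ʈɔlaɟʁuʂɛ]

The data show progressive voicing assimilation: /s/ → [z] after /r/; /θ/ → [ð] after /b/; /s/ → [z] after /l/. In each pair only voicing changes, matching the preceding consonant, while place and manner stay constant.
Nothing changes in [qɔtɸo]: there the adjacent consonants already agree in voicing (/ɸ/ and /t/ are both voiceless), so this form is consistent with the same rule.
/χ/ is a voiceless uvular fricative. The preceding trigger /ɟ/ is voiced, so /χ/ must become voiced as well.
A voiced uvular fricative is [ʁ], so the surface segment is [ʁ].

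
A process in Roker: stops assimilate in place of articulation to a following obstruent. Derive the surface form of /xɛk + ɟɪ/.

/k/ is a voiceless velar stop. The following trigger /ɟ/ is palatal, so /k/ must become palatal as well.
Changing only its place to palatal gives [c] — the voiceless palatal stop.

[xɛcɟɪ]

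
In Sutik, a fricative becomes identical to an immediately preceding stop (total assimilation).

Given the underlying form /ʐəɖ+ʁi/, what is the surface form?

/ʁ/ is the segment targeted by the rule; it sits immediately after /ɖ/, so it assimilates completely and surfaces as [ɖ].

[ʐəɖɖi]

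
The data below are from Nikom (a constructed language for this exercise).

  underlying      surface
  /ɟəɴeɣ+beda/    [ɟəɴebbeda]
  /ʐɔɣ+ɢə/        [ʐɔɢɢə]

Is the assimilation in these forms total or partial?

Underlying /ɣ/ is realised as [b] next to /b/; /b/ itself does not change.
The output [b] is identical to the trigger /b/ — every feature (place, manner, voicing) has been copied — so this is total assimilation.
The other form behaves the same way: /ɣ/ → [ɢ] before /ɢ/ — in each case the output is a copy of the following consonant.

total assimilation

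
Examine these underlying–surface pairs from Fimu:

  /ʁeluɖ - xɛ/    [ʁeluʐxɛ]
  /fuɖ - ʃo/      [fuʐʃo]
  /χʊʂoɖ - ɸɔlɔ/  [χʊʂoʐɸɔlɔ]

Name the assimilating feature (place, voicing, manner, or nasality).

The segment that alternates is /ɖ/, which surfaces as [ʐ] when adjacent to /x/.
The change stop → fricative matches the manner of the following /x/, identifying this as manner assimilation.
Checking the remaining alternations: /ɖ/ → [ʐ] before /ʃ/ (stop → fricative, matching a fricative); /ɖ/ → [ʐ] before /ɸ/ (stop → fricative, matching a fricative) — only manner changes, and always toward the following segment.

manner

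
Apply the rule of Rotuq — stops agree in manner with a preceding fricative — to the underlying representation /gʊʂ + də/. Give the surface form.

[gʊʂzə]

/d/ is a voiced alveolar stop. The preceding trigger /ʂ/ is a fricative, so /d/ must become a fricative as well.
The voiced alveolar fricative is [z], so /d/ → [z].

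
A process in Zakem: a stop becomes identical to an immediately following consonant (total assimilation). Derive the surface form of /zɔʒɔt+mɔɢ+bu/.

/t/ is the segment targeted by the rule; it sits immediately before /m/, so it assimilates completely and surfaces as [m].
The same rule applies at the second boundary: /ɢ/ → [b] next to /b/.

[zɔʒɔmmɔbbu]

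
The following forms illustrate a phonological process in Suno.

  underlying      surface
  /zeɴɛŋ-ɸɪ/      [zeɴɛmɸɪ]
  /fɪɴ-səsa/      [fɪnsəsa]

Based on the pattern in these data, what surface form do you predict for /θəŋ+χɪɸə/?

The data show regressive place assimilation: /ŋ/ → [m] before /ɸ/; /ɴ/ → [n] before /s/. In each pair only place changes, matching the following consonant, while manner and voice stay constant.
/ŋ/ is a voiced velar nasal. The following trigger /χ/ is uvular, so /ŋ/ must become uvular as well.
A voiced uvular nasal is [ɴ], so the surface segment is [ɴ].

[θəɴχɪɸə]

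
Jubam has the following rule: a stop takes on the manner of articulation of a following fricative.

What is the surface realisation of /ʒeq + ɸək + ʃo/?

[ʒeχɸəxʃo]

The rule targets /q/ (voiceless uvular stop), which sits before the trigger /ɸ/ (fricative).
Changing only its manner to fricative gives [χ] — the voiceless uvular fricative.
The same rule applies at the second boundary: /k/ → [x] next to /ʃ/.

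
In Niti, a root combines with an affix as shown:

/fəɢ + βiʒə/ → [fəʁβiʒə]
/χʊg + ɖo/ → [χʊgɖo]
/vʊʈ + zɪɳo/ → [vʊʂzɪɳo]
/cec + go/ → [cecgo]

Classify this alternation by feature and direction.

Comparing underlying and surface forms, /ɢ/ → [ʁ] is the alternation; the neighbouring /β/ is constant.
The change stop → fricative matches the manner of the following /β/, identifying this as manner assimilation.
Place and voice are unchanged, so the assimilation is partial, not total.
The other alternating form patterns the same way: /ʈ/ → [ʂ] before /z/ (stop → fricative, matching a fricative) — only manner changes, and always toward the following segment.
Nothing changes in [χʊgɖo], [cecgo]: there the adjacent consonants already agree in manner (/g/ and /ɖ/ are both stops; /c/ and /g/ are both stops), so these forms are consistent with the same rule.
Since the segment that changes precedes the conditioning segment, the assimilation is regressive.

regressive manner assimilation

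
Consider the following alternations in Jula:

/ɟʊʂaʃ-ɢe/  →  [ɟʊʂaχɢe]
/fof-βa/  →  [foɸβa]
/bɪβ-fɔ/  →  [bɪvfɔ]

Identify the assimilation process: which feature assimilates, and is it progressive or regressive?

regressive place assimilation

Underlying /ʃ/ is realised as [χ] next to /ɢ/; /ɢ/ itself does not change.
/ʃ/ is postalveolar while /ɢ/ is uvular; the output [χ] is uvular, matching the trigger — so the feature that spreads is place.
Manner and voice are unchanged, so the assimilation is partial, not total.
The other alternating forms pattern the same way: /f/ → [ɸ] before /β/ (labiodental → bilabial, matching bilabial); /β/ → [v] before /f/ (bilabial → labiodental, matching labiodental) — only place changes, and always toward the following segment.
Since the segment that changes precedes the conditioning segment, the assimilation is regressive.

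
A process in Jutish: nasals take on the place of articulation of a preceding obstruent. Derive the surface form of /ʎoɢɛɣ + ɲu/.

[ʎoɢɛɣŋu]

The rule targets /ɲ/ (voiced palatal nasal), which sits after the trigger /ɣ/ (velar).
Changing only its place to velar gives [ŋ] — the voiced velar nasal.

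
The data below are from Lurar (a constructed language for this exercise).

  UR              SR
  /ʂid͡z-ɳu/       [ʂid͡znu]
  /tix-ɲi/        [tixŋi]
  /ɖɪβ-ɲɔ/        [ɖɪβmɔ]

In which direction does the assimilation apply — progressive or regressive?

progressive

Comparing underlying and surface forms, /ɳ/ → [n] is the alternation; the neighbouring /d͡z/ is constant.
The change retroflex → alveolar matches the place of the preceding /d͡z/, identifying this as place assimilation.
The other alternating forms pattern the same way: /ɲ/ → [ŋ] after /x/ (palatal → velar, matching velar); /ɲ/ → [m] after /β/ (palatal → bilabial, matching bilabial) — only place changes, and always toward the preceding segment.
The trigger is the preceding segment, so the direction is progressive (perseverative).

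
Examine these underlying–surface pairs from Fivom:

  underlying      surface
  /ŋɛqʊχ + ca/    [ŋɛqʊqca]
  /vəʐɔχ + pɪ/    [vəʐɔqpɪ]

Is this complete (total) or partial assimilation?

partial assimilation

Comparing underlying and surface forms, /χ/ → [q] is the alternation; the neighbouring /c/ is constant.
The change fricative → stop matches the manner of the following /c/, identifying this as manner assimilation.
Place and voice are unchanged, so the assimilation is partial, not total.
Checking the remaining alternation: /χ/ → [q] before /p/ (fricative → stop, matching a stop) — only manner changes, and always toward the following segment.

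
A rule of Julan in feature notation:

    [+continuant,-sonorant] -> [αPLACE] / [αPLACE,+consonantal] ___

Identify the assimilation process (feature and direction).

The shared variable α links the value of the place features (abbreviated [PLACE]) on the target to the same value on the neighbouring segment, so place is the feature that assimilates.
Since the environment is written before the underscore, the trigger precedes the target; the direction is progressive.

progressive place assimilation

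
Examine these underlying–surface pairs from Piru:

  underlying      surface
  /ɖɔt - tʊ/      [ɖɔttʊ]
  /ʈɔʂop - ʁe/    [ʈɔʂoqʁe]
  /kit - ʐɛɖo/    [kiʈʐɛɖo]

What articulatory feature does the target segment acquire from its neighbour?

Underlying /p/ is realised as [q] next to /ʁ/; /ʁ/ itself does not change.
The change bilabial → uvular matches the place of the following /ʁ/, identifying this as place assimilation.
Checking the remaining alternation: /t/ → [ʈ] before /ʐ/ (alveolar → retroflex, matching retroflex) — only place changes, and always toward the following segment.
Nothing changes in [ɖɔttʊ]: there the adjacent consonants already agree in place (/t/ and /t/ are both alveolar), so this form is consistent with the same rule.

place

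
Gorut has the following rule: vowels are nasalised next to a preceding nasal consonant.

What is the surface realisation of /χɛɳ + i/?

The vowel /i/ is adjacent to the preceding nasal /ɳ/, so it acquires [+nasal] and surfaces as [ĩ].

[χɛɳĩ]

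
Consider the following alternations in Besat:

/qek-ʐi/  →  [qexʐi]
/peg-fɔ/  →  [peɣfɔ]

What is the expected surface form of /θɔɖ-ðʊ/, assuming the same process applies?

The data show regressive manner assimilation: /k/ → [x] before /ʐ/; /g/ → [ɣ] before /f/. In each pair only manner changes, matching the following consonant, while place and voice stay constant.
The rule targets /ɖ/ (voiced retroflex stop), which sits before the trigger /ð/ (fricative).
Changing only its manner to fricative gives [ʐ] — the voiced retroflex fricative.

[θɔʐðʊ]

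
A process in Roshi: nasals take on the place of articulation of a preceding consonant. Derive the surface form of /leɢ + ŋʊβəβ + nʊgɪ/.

[leɢɴʊβəβmʊgɪ]

/ŋ/ is a voiced velar nasal. The preceding trigger /ɢ/ is uvular, so /ŋ/ must become uvular as well.
Changing only its place to uvular gives [ɴ] — the voiced uvular nasal.
The same rule applies at the second boundary: /n/ → [m] next to /β/.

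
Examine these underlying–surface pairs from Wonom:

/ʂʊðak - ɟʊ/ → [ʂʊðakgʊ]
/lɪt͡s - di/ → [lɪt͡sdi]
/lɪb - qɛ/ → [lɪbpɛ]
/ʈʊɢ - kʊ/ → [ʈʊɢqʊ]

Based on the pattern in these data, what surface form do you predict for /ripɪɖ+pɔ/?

The data show progressive place assimilation: /ɟ/ → [g] after /k/; /q/ → [p] after /b/; /k/ → [q] after /ɢ/. In each pair only place changes, matching the preceding consonant, while manner and voice stay constant.
Nothing changes in [lɪt͡sdi]: there the adjacent consonants already agree in place (/d/ and /t͡s/ are both alveolar), so this form is consistent with the same rule.
The rule targets /p/ (voiceless bilabial stop), which sits after the trigger /ɖ/ (retroflex).
A voiceless retroflex stop is [ʈ], so the surface segment is [ʈ].

[ripɪɖʈɔ]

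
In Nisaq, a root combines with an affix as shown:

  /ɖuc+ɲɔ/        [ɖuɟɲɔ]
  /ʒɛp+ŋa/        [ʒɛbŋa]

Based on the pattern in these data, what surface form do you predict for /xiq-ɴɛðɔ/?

The data show regressive voicing assimilation: /c/ → [ɟ] before /ɲ/; /p/ → [b] before /ŋ/. In each pair only voicing changes, matching the following consonant, while place and manner stay constant.
The rule targets /q/ (voiceless uvular stop), which sits before the trigger /ɴ/ (voiced).
A voiced uvular stop is [ɢ], so the surface segment is [ɢ].

[xiɢɴɛðɔ]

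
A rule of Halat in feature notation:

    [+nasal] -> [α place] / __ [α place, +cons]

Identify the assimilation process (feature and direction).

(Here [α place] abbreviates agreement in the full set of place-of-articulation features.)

regressive place assimilation

The shared variable α links the value of the place features (abbreviated [place]) on the target to the same value on the neighbouring segment, so place is the feature that assimilates.
Since the environment is written after the underscore, the trigger follows the target; the direction is regressive.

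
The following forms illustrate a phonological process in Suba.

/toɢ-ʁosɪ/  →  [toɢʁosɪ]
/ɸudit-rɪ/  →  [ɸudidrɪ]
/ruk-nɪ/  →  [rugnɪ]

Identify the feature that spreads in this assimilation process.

The segment that alternates is /t/, which surfaces as [d] when adjacent to /r/.
The change voiceless → voiced matches the voicing of the following /r/, identifying this as voicing assimilation.
The same holds elsewhere in the data: /k/ → [g] before /n/ (voiceless → voiced, matching voiced) — only voicing changes, and always toward the following segment.
Nothing changes in [toɢʁosɪ]: there the adjacent consonants already agree in voicing (/ɢ/ and /ʁ/ are both voiced), so this form is consistent with the same rule.

voicing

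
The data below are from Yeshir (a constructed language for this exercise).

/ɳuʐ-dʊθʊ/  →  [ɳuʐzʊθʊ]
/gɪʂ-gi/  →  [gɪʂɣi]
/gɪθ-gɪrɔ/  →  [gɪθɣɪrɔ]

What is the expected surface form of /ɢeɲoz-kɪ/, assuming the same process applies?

The data show progressive manner assimilation: /d/ → [z] after /ʐ/; /g/ → [ɣ] after /ʂ/; /g/ → [ɣ] after /θ/. In each pair only manner changes, matching the preceding consonant, while place and voice stay constant.
/k/ is a voiceless velar stop. The preceding trigger /z/ is a fricative, so /k/ must become a fricative as well.
Changing only its manner to fricative gives [x] — the voiceless velar fricative.

[ɢeɲozxɪ]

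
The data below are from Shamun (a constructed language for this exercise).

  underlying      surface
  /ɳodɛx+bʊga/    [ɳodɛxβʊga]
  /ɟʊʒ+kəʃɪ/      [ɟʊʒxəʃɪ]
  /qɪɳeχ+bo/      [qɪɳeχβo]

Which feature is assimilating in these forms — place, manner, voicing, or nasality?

Underlying /b/ is realised as [β] next to /x/; /x/ itself does not change.
/b/ is a stop while /x/ is a fricative; the output [β] is a fricative, matching the trigger — so the feature that spreads is manner.
The other alternating forms pattern the same way: /k/ → [x] after /ʒ/ (stop → fricative, matching a fricative); /b/ → [β] after /χ/ (stop → fricative, matching a fricative) — only manner changes, and always toward the preceding segment.

manner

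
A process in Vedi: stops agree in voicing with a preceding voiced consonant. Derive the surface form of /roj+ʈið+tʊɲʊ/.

[rojɖiðdʊɲʊ]

The rule targets /ʈ/ (voiceless retroflex stop), which sits after the trigger /j/ (voiced).
The voiced retroflex stop is [ɖ], so /ʈ/ → [ɖ].
At the second juncture, /t/ likewise becomes [d] adjacent to /ð/.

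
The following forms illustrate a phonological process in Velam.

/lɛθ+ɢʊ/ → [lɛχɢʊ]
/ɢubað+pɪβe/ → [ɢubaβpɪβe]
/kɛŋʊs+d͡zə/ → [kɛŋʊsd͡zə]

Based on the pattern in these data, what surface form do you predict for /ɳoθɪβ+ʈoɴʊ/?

The data show regressive place assimilation: /θ/ → [χ] before /ɢ/; /ð/ → [β] before /p/. In each pair only place changes, matching the following consonant, while manner and voice stay constant.
No alternation appears in [kɛŋʊsd͡zə]: there the adjacent consonants already agree in place (/s/ and /d͡z/ are both alveolar), so this form is consistent with the same rule.
The rule targets /β/ (voiced bilabial fricative), which sits before the trigger /ʈ/ (retroflex).
A voiced retroflex fricative is [ʐ], so the surface segment is [ʐ].

[ɳoθɪʐʈoɴʊ]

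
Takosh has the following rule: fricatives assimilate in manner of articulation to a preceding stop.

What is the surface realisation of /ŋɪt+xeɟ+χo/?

/x/ is a voiceless velar fricative. The preceding trigger /t/ is a stop, so /x/ must become a stop as well.
Changing only its manner to stop gives [k] — the voiceless velar stop.
At the second juncture, /χ/ likewise becomes [q] adjacent to /ɟ/.

[ŋɪtkeɟqo]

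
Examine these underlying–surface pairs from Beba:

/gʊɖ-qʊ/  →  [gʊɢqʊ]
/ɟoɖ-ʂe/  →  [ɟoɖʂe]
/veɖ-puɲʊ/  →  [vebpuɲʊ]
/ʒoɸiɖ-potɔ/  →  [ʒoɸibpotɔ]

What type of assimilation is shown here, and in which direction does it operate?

regressive place assimilation

The segment that alternates is /ɖ/, which surfaces as [ɢ] when adjacent to /q/.
The change retroflex → uvular matches the place of the following /q/, identifying this as place assimilation.
Manner and voice are unchanged, so the assimilation is partial, not total.
Checking the remaining alternation: /ɖ/ → [b] before /p/ (retroflex → bilabial, matching bilabial) — only place changes, and always toward the following segment.
No alternation appears in [ɟoɖʂe]: there the adjacent consonants already agree in place (/ɖ/ and /ʂ/ are both retroflex), so this form is consistent with the same rule.
Since the segment that changes precedes the conditioning segment, the assimilation is regressive.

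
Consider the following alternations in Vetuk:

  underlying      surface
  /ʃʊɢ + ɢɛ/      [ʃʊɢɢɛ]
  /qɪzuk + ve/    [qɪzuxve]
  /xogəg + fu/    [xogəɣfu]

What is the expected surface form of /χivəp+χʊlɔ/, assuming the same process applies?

The data show regressive manner assimilation: /k/ → [x] before /v/; /g/ → [ɣ] before /f/. In each pair only manner changes, matching the following consonant, while place and voice stay constant.
No alternation appears in [ʃʊɢɢɛ]: there the adjacent consonants already agree in manner (/ɢ/ and /ɢ/ are both stops), so this form is consistent with the same rule.
/p/ is a voiceless bilabial stop. The following trigger /χ/ is a fricative, so /p/ must become a fricative as well.
The voiceless bilabial fricative is [ɸ], so /p/ → [ɸ].

[χivəɸχʊlɔ]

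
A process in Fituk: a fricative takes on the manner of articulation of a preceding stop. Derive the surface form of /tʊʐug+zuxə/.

/z/ is a voiced alveolar fricative. The preceding trigger /g/ is a stop, so /z/ must become a stop as well.
Changing only its manner to stop gives [d] — the voiced alveolar stop.

[tʊʐugduxə]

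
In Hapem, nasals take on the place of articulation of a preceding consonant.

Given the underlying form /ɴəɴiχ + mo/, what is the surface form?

/m/ is a voiced bilabial nasal. The preceding trigger /χ/ is uvular, so /m/ must become uvular as well.
A voiced uvular nasal is [ɴ], so the surface segment is [ɴ].

[ɴəɴiχɴo]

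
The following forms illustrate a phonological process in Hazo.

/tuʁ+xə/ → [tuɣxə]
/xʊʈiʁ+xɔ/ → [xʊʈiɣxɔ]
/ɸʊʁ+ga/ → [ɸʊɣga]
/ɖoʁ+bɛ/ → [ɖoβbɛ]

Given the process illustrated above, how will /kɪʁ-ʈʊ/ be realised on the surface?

The data show regressive place assimilation: /ʁ/ → [ɣ] before /x/; /ʁ/ → [ɣ] before /g/; /ʁ/ → [β] before /b/. In each pair only place changes, matching the following consonant, while manner and voice stay constant.
/ʁ/ is a voiced uvular fricative. The following trigger /ʈ/ is retroflex, so /ʁ/ must become retroflex as well.
Changing only its place to retroflex gives [ʐ] — the voiced retroflex fricative.

[kɪʐʈʊ]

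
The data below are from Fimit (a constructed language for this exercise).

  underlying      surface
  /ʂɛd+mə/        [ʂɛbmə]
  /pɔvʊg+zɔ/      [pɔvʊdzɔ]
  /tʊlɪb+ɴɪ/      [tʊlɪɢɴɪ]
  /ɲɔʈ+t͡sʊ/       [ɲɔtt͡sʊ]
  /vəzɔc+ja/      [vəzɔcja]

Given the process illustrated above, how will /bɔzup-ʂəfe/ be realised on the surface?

[bɔzuʈʂəfe]

The data show regressive place assimilation: /d/ → [b] before /m/; /g/ → [d] before /z/; /b/ → [ɢ] before /ɴ/; /ʈ/ → [t] before /t͡s/. In each pair only place changes, matching the following consonant, while manner and voice stay constant.
No alternation appears in [vəzɔcja]: there the adjacent consonants already agree in place (/c/ and /j/ are both palatal), so this form is consistent with the same rule.
The rule targets /p/ (voiceless bilabial stop), which sits before the trigger /ʂ/ (retroflex).
Changing only its place to retroflex gives [ʈ] — the voiceless retroflex stop.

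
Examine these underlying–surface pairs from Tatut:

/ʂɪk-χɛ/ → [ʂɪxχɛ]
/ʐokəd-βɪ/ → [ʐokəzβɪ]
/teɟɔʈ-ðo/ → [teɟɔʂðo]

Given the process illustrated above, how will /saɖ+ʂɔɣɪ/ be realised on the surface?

The data show regressive manner assimilation: /k/ → [x] before /χ/; /d/ → [z] before /β/; /ʈ/ → [ʂ] before /ð/. In each pair only manner changes, matching the following consonant, while place and voice stay constant.
The rule targets /ɖ/ (voiced retroflex stop), which sits before the trigger /ʂ/ (fricative).
A voiced retroflex fricative is [ʐ], so the surface segment is [ʐ].

[saʐʂɔɣɪ]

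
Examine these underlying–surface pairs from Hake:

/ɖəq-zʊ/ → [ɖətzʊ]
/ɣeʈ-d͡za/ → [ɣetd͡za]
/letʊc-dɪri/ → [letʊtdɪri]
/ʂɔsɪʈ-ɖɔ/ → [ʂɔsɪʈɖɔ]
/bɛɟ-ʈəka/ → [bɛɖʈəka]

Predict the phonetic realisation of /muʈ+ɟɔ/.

[mucɟɔ]

The data show regressive place assimilation: /q/ → [t] before /z/; /ʈ/ → [t] before /d͡z/; /c/ → [t] before /d/; /ɟ/ → [ɖ] before /ʈ/. In each pair only place changes, matching the following consonant, while manner and voice stay constant.
No alternation appears in [ʂɔsɪʈɖɔ]: there the adjacent consonants already agree in place (/ʈ/ and /ɖ/ are both retroflex), so this form is consistent with the same rule.
The rule targets /ʈ/ (voiceless retroflex stop), which sits before the trigger /ɟ/ (palatal).
The voiceless palatal stop is [c], so /ʈ/ → [c].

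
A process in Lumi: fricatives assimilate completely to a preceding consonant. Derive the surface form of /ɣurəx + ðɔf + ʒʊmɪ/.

/ð/ is the segment targeted by the rule; it sits immediately after /x/, so it assimilates completely and surfaces as [x].
At the second juncture, /ʒ/ likewise becomes [f] adjacent to /f/.

[ɣurəxxɔffʊmɪ]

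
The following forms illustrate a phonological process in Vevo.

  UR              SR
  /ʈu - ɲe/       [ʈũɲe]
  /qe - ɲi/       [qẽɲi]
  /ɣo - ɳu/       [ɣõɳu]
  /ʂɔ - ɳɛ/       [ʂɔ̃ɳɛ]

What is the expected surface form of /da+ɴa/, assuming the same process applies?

[dãɴa]

The data show regressive nasality assimilation (vowel nasalisation): /u/ → [ũ] before /ɲ/; /e/ → [ẽ] before /ɲ/; /o/ → [õ] before /ɳ/; /ɔ/ → [ɔ̃] before /ɳ/ — a vowel is nasalised by an immediately following nasal consonant.
/a/ sits next to the nasal /ɴ/ and is therefore nasalised to [ã].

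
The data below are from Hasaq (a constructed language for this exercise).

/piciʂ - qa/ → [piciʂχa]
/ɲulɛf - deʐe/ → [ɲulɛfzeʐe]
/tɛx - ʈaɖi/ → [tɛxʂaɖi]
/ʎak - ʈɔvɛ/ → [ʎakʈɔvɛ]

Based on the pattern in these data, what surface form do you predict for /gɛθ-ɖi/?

The data show progressive manner assimilation: /q/ → [χ] after /ʂ/; /d/ → [z] after /f/; /ʈ/ → [ʂ] after /x/. In each pair only manner changes, matching the preceding consonant, while place and voice stay constant.
No alternation appears in [ʎakʈɔvɛ]: there the adjacent consonants already agree in manner (/ʈ/ and /k/ are both stops), so this form is consistent with the same rule.
/ɖ/ is a voiced retroflex stop. The preceding trigger /θ/ is a fricative, so /ɖ/ must become a fricative as well.
Changing only its manner to fricative gives [ʐ] — the voiced retroflex fricative.

[gɛθʐi]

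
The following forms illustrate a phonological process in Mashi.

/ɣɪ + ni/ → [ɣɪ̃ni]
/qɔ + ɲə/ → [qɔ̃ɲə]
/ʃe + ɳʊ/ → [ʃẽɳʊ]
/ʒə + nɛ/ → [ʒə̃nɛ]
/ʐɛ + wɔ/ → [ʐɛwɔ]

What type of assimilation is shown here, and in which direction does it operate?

regressive nasality assimilation (vowel nasalisation)

The vowel /ɪ/ surfaces as nasalised [ɪ̃] next to the following nasal /n/ — it has acquired the [+nasal] feature of its neighbour.
Likewise in the remaining data: /ɔ/ → [ɔ̃] before /ɲ/; /e/ → [ẽ] before /ɳ/; /ə/ → [ə̃] before /n/ — each time a vowel is nasalised next to a following nasal.
No change occurs in [ʐɛwɔ] because the vowel at the boundary is adjacent to an oral consonant, not a nasal (/ɛ/ next to /w/).
Because the conditioning nasal is to the right of the vowel that changes, the process is regressive (anticipatory).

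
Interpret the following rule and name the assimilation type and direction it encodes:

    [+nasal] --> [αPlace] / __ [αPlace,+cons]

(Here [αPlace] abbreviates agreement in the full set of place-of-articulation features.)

regressive place assimilation

The shared variable α links the value of the place features (abbreviated [Place]) on the target to the same value on the neighbouring segment, so place is the feature that assimilates.
The conditioning segment sits to the right of the focus bar, meaning the trigger follows the segment that changes — regressive assimilation.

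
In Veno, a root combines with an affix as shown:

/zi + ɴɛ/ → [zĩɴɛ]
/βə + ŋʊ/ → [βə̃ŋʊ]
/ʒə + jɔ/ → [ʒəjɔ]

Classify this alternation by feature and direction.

regressive nasality assimilation (vowel nasalisation)

The vowel /i/ surfaces as nasalised [ĩ] next to the following nasal /ɴ/ — it has acquired the [+nasal] feature of its neighbour.
The other form shows the same pattern: /ə/ → [ə̃] before /ŋ/ — each time a vowel is nasalised next to a following nasal.
No change occurs in [ʒəjɔ] because the vowel at the boundary is adjacent to an oral consonant, not a nasal (/ə/ next to /j/).
Because the conditioning nasal is to the right of the vowel that changes, the process is regressive (anticipatory).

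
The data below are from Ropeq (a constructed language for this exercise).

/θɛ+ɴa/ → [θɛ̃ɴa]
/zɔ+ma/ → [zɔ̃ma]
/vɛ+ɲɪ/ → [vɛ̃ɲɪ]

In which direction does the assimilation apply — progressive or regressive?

regressive

The vowel /ɛ/ surfaces as nasalised [ɛ̃] next to the following nasal /ɴ/ — it has acquired the [+nasal] feature of its neighbour.
The other forms show the same pattern: /ɔ/ → [ɔ̃] before /m/; /ɛ/ → [ɛ̃] before /ɲ/ — each time a vowel is nasalised next to a following nasal.
Because the conditioning nasal is to the right of the vowel that changes, the process is regressive (anticipatory).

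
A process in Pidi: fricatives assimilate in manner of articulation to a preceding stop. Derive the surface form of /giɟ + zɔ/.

/z/ is a voiced alveolar fricative. The preceding trigger /ɟ/ is a stop, so /z/ must become a stop as well.
A voiced alveolar stop is [d], so the surface segment is [d].

[giɟdɔ]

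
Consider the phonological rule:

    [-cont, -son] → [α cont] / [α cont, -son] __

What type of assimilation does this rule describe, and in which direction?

progressive manner assimilation

The shared variable α links the value of [cont] on the target to that of the neighbouring obstruent. [cont] distinguishes stops from fricatives — a manner-of-articulation feature — so this is manner assimilation.
The conditioning segment sits to the left of the focus bar, meaning the trigger precedes the segment that changes — progressive assimilation.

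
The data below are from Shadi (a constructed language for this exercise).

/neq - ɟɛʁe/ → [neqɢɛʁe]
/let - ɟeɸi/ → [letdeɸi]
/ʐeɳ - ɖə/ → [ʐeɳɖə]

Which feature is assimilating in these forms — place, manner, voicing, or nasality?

place

The segment that alternates is /ɟ/, which surfaces as [ɢ] when adjacent to /q/.
/ɟ/ is palatal while /q/ is uvular; the output [ɢ] is uvular, matching the trigger — so the feature that spreads is place.
The same holds elsewhere in the data: /ɟ/ → [d] after /t/ (palatal → alveolar, matching alveolar) — only place changes, and always toward the preceding segment.
Nothing changes in [ʐeɳɖə]: there the adjacent consonants already agree in place (/ɖ/ and /ɳ/ are both retroflex), so this form is consistent with the same rule.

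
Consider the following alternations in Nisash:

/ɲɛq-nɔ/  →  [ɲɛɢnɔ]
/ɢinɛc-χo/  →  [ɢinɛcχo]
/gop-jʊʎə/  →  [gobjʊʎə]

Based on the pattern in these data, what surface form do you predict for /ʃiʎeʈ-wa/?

[ʃiʎeɖwa]

The data show regressive voicing assimilation: /q/ → [ɢ] before /n/; /p/ → [b] before /j/. In each pair only voicing changes, matching the following consonant, while place and manner stay constant.
No alternation appears in [ɢinɛcχo]: there the adjacent consonants already agree in voicing (/c/ and /χ/ are both voiceless), so this form is consistent with the same rule.
/ʈ/ is a voiceless retroflex stop. The following trigger /w/ is voiced, so /ʈ/ must become voiced as well.
A voiced retroflex stop is [ɖ], so the surface segment is [ɖ].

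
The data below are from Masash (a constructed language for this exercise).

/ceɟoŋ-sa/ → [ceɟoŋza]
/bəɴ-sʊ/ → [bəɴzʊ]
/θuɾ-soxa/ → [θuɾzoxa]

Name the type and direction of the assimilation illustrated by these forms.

Underlying /s/ is realised as [z] next to /ŋ/; /ŋ/ itself does not change.
The change voiceless → voiced matches the voicing of the preceding /ŋ/, identifying this as voicing assimilation.
Place and manner are unchanged, so the assimilation is partial, not total.
Checking the remaining alternations: /s/ → [z] after /ɴ/ (voiceless → voiced, matching voiced); /s/ → [z] after /ɾ/ (voiceless → voiced, matching voiced) — only voicing changes, and always toward the preceding segment.
Since the segment that changes follows the conditioning segment, the assimilation is progressive.

progressive voicing assimilation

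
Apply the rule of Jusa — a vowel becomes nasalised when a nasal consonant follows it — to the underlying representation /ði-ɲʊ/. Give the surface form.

[ðĩɲʊ]

The vowel /i/ is adjacent to the following nasal /ɲ/, so it acquires [+nasal] and surfaces as [ĩ].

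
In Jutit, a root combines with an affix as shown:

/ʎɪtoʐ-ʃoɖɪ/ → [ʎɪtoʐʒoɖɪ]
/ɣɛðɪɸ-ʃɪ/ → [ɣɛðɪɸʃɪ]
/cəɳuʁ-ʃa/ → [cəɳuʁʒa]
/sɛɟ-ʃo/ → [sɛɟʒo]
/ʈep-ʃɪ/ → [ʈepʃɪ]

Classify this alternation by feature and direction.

progressive voicing assimilation

Comparing underlying and surface forms, /ʃ/ → [ʒ] is the alternation; the neighbouring /ʐ/ is constant.
/ʃ/ is voiceless while /ʐ/ is voiced; the output [ʒ] is voiced, matching the trigger — so the feature that spreads is voicing.
Place and manner are unchanged, so the assimilation is partial, not total.
The same holds elsewhere in the data: /ʃ/ → [ʒ] after /ʁ/ (voiceless → voiced, matching voiced); /ʃ/ → [ʒ] after /ɟ/ (voiceless → voiced, matching voiced) — only voicing changes, and always toward the preceding segment.
No alternation appears in [ɣɛðɪɸʃɪ], [ʈepʃɪ]: there the adjacent consonants already agree in voicing (/ʃ/ and /ɸ/ are both voiceless; /ʃ/ and /p/ are both voiceless), so these forms are consistent with the same rule.
Since the segment that changes follows the conditioning segment, the assimilation is progressive.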